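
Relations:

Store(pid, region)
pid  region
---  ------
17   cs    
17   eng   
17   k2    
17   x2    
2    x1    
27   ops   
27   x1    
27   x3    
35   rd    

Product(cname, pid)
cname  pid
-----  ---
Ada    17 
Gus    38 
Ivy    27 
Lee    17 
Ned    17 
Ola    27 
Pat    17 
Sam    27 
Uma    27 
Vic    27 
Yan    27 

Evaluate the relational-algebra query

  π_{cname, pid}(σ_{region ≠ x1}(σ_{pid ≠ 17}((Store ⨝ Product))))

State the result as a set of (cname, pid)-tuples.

{(Ivy, 27), (Ola, 27), (Sam, 27), (Uma, 27), (Vic, 27), (Yan, 27)}

Natural join on pid: {(17, cs, Ada), (17, cs, Lee), (17, cs, Ned), (17, cs, Pat), (17, eng, Ada), (17, eng, Lee), (17, eng, Ned), (17, eng, Pat), (17, k2, Ada), (17, k2, Lee), (17, k2, Ned), (17, k2, Pat), (17, x2, Ada), (17, x2, Lee), (17, x2, Ned), (17, x2, Pat), (27, ops, Ivy), (27, ops, Ola), (27, ops, Sam), (27, ops, Uma), (27, ops, Vic), (27, ops, Yan), (27, x1, Ivy), (27, x1, Ola), (27, x1, Sam), (27, x1, Uma), (27, x1, Vic), (27, x1, Yan), (27, x3, Ivy), (27, x3, Ola), (27, x3, Sam), (27, x3, Uma), (27, x3, Vic), (27, x3, Yan)}
Selection pid ≠ 17: {(27, ops, Ivy), (27, ops, Ola), (27, ops, Sam), (27, ops, Uma), (27, ops, Vic), (27, ops, Yan), (27, x1, Ivy), (27, x1, Ola), (27, x1, Sam), (27, x1, Uma), (27, x1, Vic), (27, x1, Yan), (27, x3, Ivy), (27, x3, Ola), (27, x3, Sam), (27, x3, Uma), (27, x3, Vic), (27, x3, Yan)}
Selection region ≠ x1: {(27, ops, Ivy), (27, ops, Ola), (27, ops, Sam), (27, ops, Uma), (27, ops, Vic), (27, ops, Yan), (27, x3, Ivy), (27, x3, Ola), (27, x3, Sam), (27, x3, Uma), (27, x3, Vic), (27, x3, Yan)}
π_{cname, pid} gives {(Ivy, 27), (Ola, 27), (Sam, 27), (Uma, 27), (Vic, 27), (Yan, 27)} (6 duplicate(s) eliminated).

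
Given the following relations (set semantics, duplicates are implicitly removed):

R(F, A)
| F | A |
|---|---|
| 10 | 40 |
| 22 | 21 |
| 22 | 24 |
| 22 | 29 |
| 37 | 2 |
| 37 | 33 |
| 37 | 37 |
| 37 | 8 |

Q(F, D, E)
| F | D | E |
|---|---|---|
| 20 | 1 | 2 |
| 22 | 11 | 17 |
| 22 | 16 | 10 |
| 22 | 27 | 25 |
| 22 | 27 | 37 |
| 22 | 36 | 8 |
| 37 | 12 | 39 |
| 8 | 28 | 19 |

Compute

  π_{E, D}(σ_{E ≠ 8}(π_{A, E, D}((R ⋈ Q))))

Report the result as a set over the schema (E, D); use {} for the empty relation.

{(10, 16), (17, 11), (25, 27), (37, 27), (39, 12)}

R ⋈ Q (natural join on F): {(22, 21, 11, 17), (22, 21, 16, 10), (22, 21, 27, 25), (22, 21, 27, 37), (22, 21, 36, 8), (22, 24, 11, 17), (22, 24, 16, 10), (22, 24, 27, 25), (22, 24, 27, 37), (22, 24, 36, 8), (22, 29, 11, 17), (22, 29, 16, 10), (22, 29, 27, 25), (22, 29, 27, 37), (22, 29, 36, 8), (37, 2, 12, 39), (37, 33, 12, 39), (37, 37, 12, 39), (37, 8, 12, 39)}
Projecting to A, E, D: {(2, 39, 12), (21, 10, 16), (21, 17, 11), (21, 25, 27), (21, 37, 27), (21, 8, 36), (24, 10, 16), (24, 17, 11), (24, 25, 27), (24, 37, 27), (24, 8, 36), (29, 10, 16), (29, 17, 11), (29, 25, 27), (29, 37, 27), (29, 8, 36), (33, 39, 12), (37, 39, 12), (8, 39, 12)}
Filtering on E ≠ 8 leaves {(2, 39, 12), (21, 10, 16), (21, 17, 11), (21, 25, 27), (21, 37, 27), (24, 10, 16), (24, 17, 11), (24, 25, 27), (24, 37, 27), (29, 10, 16), (29, 17, 11), (29, 25, 27), (29, 37, 27), (33, 39, 12), (37, 39, 12), (8, 39, 12)}.
Projecting to E, D (11 duplicate(s) eliminated): {(10, 16), (17, 11), (25, 27), (37, 27), (39, 12)}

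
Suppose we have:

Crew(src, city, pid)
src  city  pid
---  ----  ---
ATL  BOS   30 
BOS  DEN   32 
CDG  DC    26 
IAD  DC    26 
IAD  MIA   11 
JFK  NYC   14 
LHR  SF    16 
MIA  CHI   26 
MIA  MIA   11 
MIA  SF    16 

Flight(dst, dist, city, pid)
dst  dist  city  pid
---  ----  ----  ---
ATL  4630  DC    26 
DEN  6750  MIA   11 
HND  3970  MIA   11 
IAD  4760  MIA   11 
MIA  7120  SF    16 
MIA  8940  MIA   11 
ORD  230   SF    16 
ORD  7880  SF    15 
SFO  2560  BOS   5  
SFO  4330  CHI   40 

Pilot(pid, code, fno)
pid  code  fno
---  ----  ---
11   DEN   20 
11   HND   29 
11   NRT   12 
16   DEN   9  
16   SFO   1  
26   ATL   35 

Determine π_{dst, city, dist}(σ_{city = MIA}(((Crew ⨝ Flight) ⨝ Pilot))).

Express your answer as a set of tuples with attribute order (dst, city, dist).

Joining Crew and Flight on city, pid yields {(CDG, DC, 26, ATL, 4630), (IAD, DC, 26, ATL, 4630), (IAD, MIA, 11, DEN, 6750), (IAD, MIA, 11, HND, 3970), (IAD, MIA, 11, IAD, 4760), (IAD, MIA, 11, MIA, 8940), (LHR, SF, 16, MIA, 7120), (LHR, SF, 16, ORD, 230), (MIA, MIA, 11, DEN, 6750), (MIA, MIA, 11, HND, 3970), (MIA, MIA, 11, IAD, 4760), (MIA, MIA, 11, MIA, 8940), (MIA, SF, 16, MIA, 7120), (MIA, SF, 16, ORD, 230)}.
Joining (Crew ⨝ Flight) and Pilot on pid yields {(CDG, DC, 26, ATL, 4630, ATL, 35), (IAD, DC, 26, ATL, 4630, ATL, 35), (IAD, MIA, 11, DEN, 6750, DEN, 20), (IAD, MIA, 11, DEN, 6750, HND, 29), (IAD, MIA, 11, DEN, 6750, NRT, 12), (IAD, MIA, 11, HND, 3970, DEN, 20), (IAD, MIA, 11, HND, 3970, HND, 29), (IAD, MIA, 11, HND, 3970, NRT, 12), (IAD, MIA, 11, IAD, 4760, DEN, 20), (IAD, MIA, 11, IAD, 4760, HND, 29), (IAD, MIA, 11, IAD, 4760, NRT, 12), (IAD, MIA, 11, MIA, 8940, DEN, 20), (IAD, MIA, 11, MIA, 8940, HND, 29), (IAD, MIA, 11, MIA, 8940, NRT, 12), (LHR, SF, 16, MIA, 7120, DEN, 9), (LHR, SF, 16, MIA, 7120, SFO, 1), (LHR, SF, 16, ORD, 230, DEN, 9), (LHR, SF, 16, ORD, 230, SFO, 1), (MIA, MIA, 11, DEN, 6750, DEN, 20), (MIA, MIA, 11, DEN, 6750, HND, 29), (MIA, MIA, 11, DEN, 6750, NRT, 12), (MIA, MIA, 11, HND, 3970, DEN, 20), (MIA, MIA, 11, HND, 3970, HND, 29), (MIA, MIA, 11, HND, 3970, NRT, 12), (MIA, MIA, 11, IAD, 4760, DEN, 20), (MIA, MIA, 11, IAD, 4760, HND, 29), (MIA, MIA, 11, IAD, 4760, NRT, 12), (MIA, MIA, 11, MIA, 8940, DEN, 20), (MIA, MIA, 11, MIA, 8940, HND, 29), (MIA, MIA, 11, MIA, 8940, NRT, 12), (MIA, SF, 16, MIA, 7120, DEN, 9), (MIA, SF, 16, MIA, 7120, SFO, 1), (MIA, SF, 16, ORD, 230, DEN, 9), (MIA, SF, 16, ORD, 230, SFO, 1)}.
σ[city = MIA]: keep tuples satisfying city = MIA → {(IAD, MIA, 11, DEN, 6750, DEN, 20), (IAD, MIA, 11, DEN, 6750, HND, 29), (IAD, MIA, 11, DEN, 6750, NRT, 12), (IAD, MIA, 11, HND, 3970, DEN, 20), (IAD, MIA, 11, HND, 3970, HND, 29), (IAD, MIA, 11, HND, 3970, NRT, 12), (IAD, MIA, 11, IAD, 4760, DEN, 20), (IAD, MIA, 11, IAD, 4760, HND, 29), (IAD, MIA, 11, IAD, 4760, NRT, 12), (IAD, MIA, 11, MIA, 8940, DEN, 20), (IAD, MIA, 11, MIA, 8940, HND, 29), (IAD, MIA, 11, MIA, 8940, NRT, 12), (MIA, MIA, 11, DEN, 6750, DEN, 20), (MIA, MIA, 11, DEN, 6750, HND, 29), (MIA, MIA, 11, DEN, 6750, NRT, 12), (MIA, MIA, 11, HND, 3970, DEN, 20), (MIA, MIA, 11, HND, 3970, HND, 29), (MIA, MIA, 11, HND, 3970, NRT, 12), (MIA, MIA, 11, IAD, 4760, DEN, 20), (MIA, MIA, 11, IAD, 4760, HND, 29), (MIA, MIA, 11, IAD, 4760, NRT, 12), (MIA, MIA, 11, MIA, 8940, DEN, 20), (MIA, MIA, 11, MIA, 8940, HND, 29), (MIA, MIA, 11, MIA, 8940, NRT, 12)}
Keep only column(s) dst, city, dist (20 duplicate(s) eliminated): {(DEN, MIA, 6750), (HND, MIA, 3970), (IAD, MIA, 4760), (MIA, MIA, 8940)}

{(DEN, MIA, 6750), (HND, MIA, 3970), (IAD, MIA, 4760), (MIA, MIA, 8940)}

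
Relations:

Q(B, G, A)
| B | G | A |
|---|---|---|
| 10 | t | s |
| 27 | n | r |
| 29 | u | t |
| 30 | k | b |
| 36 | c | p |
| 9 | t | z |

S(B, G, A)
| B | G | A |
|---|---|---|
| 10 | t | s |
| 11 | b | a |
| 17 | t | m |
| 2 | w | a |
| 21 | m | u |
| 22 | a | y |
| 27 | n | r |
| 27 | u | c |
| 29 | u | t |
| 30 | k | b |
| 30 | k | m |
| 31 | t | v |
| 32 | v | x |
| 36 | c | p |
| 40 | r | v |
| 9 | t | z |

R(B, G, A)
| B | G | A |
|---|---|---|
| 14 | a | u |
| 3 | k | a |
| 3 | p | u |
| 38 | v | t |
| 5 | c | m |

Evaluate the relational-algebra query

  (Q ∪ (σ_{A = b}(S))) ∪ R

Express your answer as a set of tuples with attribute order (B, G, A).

Apply σ_{A = b}; surviving tuples: {(30, k, b)}
Set union of the two operands is {(10, t, s), (27, n, r), (29, u, t), (30, k, b), (36, c, p), (9, t, z)}.
Set union of the two operands is {(10, t, s), (14, a, u), (27, n, r), (29, u, t), (3, k, a), (3, p, u), (30, k, b), (36, c, p), (38, v, t), (5, c, m), (9, t, z)}.

{(10, t, s), (14, a, u), (27, n, r), (29, u, t), (3, k, a), (3, p, u), (30, k, b), (36, c, p), (38, v, t), (5, c, m), (9, t, z)}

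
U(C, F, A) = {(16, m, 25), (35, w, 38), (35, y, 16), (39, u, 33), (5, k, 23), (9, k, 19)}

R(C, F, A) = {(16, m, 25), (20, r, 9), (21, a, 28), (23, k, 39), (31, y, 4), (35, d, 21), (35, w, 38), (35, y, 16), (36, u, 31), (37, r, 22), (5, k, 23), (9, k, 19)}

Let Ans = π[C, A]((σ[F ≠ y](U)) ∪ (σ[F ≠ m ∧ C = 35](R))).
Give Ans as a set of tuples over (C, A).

σ[F ≠ y]: keep tuples satisfying F ≠ y → {(16, m, 25), (35, w, 38), (39, u, 33), (5, k, 23), (9, k, 19)}
σ[F ≠ m ∧ C = 35]: keep tuples satisfying F ≠ m ∧ C = 35 → {(35, d, 21), (35, w, 38), (35, y, 16)}
Set union of the two operands is {(16, m, 25), (35, d, 21), (35, w, 38), (35, y, 16), (39, u, 33), (5, k, 23), (9, k, 19)}.
Projecting to C, A: {(16, 25), (35, 16), (35, 21), (35, 38), (39, 33), (5, 23), (9, 19)}

{(16, 25), (35, 16), (35, 21), (35, 38), (39, 33), (5, 23), (9, 19)}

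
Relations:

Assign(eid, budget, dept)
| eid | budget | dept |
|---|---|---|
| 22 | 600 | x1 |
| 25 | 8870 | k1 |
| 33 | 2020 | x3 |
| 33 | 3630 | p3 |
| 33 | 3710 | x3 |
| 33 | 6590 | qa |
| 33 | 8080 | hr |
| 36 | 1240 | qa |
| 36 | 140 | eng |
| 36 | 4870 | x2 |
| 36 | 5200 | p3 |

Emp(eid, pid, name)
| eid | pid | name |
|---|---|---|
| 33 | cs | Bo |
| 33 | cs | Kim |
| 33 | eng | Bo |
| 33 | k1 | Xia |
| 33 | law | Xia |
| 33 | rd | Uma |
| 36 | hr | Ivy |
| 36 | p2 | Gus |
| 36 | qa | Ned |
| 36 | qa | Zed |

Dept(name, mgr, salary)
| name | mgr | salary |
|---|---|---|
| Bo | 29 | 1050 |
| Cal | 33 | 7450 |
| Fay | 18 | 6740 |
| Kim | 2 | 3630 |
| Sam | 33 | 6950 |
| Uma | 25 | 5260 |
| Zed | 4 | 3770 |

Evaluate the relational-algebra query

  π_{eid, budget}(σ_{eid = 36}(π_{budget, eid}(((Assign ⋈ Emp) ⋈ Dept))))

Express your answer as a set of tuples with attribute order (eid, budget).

Assign ⋈ Emp (natural join on eid): {(33, 2020, x3, cs, Bo), (33, 2020, x3, cs, Kim), (33, 2020, x3, eng, Bo), (33, 2020, x3, k1, Xia), (33, 2020, x3, law, Xia), (33, 2020, x3, rd, Uma), (33, 3630, p3, cs, Bo), (33, 3630, p3, cs, Kim), (33, 3630, p3, eng, Bo), (33, 3630, p3, k1, Xia), (33, 3630, p3, law, Xia), (33, 3630, p3, rd, Uma), (33, 3710, x3, cs, Bo), (33, 3710, x3, cs, Kim), (33, 3710, x3, eng, Bo), (33, 3710, x3, k1, Xia), (33, 3710, x3, law, Xia), (33, 3710, x3, rd, Uma), (33, 6590, qa, cs, Bo), (33, 6590, qa, cs, Kim), (33, 6590, qa, eng, Bo), (33, 6590, qa, k1, Xia), (33, 6590, qa, law, Xia), (33, 6590, qa, rd, Uma), (33, 8080, hr, cs, Bo), (33, 8080, hr, cs, Kim), (33, 8080, hr, eng, Bo), (33, 8080, hr, k1, Xia), (33, 8080, hr, law, Xia), (33, 8080, hr, rd, Uma), (36, 1240, qa, hr, Ivy), (36, 1240, qa, p2, Gus), (36, 1240, qa, qa, Ned), (36, 1240, qa, qa, Zed), (36, 140, eng, hr, Ivy), (36, 140, eng, p2, Gus), (36, 140, eng, qa, Ned), (36, 140, eng, qa, Zed), (36, 4870, x2, hr, Ivy), (36, 4870, x2, p2, Gus), (36, 4870, x2, qa, Ned), (36, 4870, x2, qa, Zed), (36, 5200, p3, hr, Ivy), (36, 5200, p3, p2, Gus), (36, 5200, p3, qa, Ned), (36, 5200, p3, qa, Zed)}
(Assign ⋈ Emp) ⋈ Dept (natural join on name): {(33, 2020, x3, cs, Bo, 29, 1050), (33, 2020, x3, cs, Kim, 2, 3630), (33, 2020, x3, eng, Bo, 29, 1050), (33, 2020, x3, rd, Uma, 25, 5260), (33, 3630, p3, cs, Bo, 29, 1050), (33, 3630, p3, cs, Kim, 2, 3630), (33, 3630, p3, eng, Bo, 29, 1050), (33, 3630, p3, rd, Uma, 25, 5260), (33, 3710, x3, cs, Bo, 29, 1050), (33, 3710, x3, cs, Kim, 2, 3630), (33, 3710, x3, eng, Bo, 29, 1050), (33, 3710, x3, rd, Uma, 25, 5260), (33, 6590, qa, cs, Bo, 29, 1050), (33, 6590, qa, cs, Kim, 2, 3630), (33, 6590, qa, eng, Bo, 29, 1050), (33, 6590, qa, rd, Uma, 25, 5260), (33, 8080, hr, cs, Bo, 29, 1050), (33, 8080, hr, cs, Kim, 2, 3630), (33, 8080, hr, eng, Bo, 29, 1050), (33, 8080, hr, rd, Uma, 25, 5260), (36, 1240, qa, qa, Zed, 4, 3770), (36, 140, eng, qa, Zed, 4, 3770), (36, 4870, x2, qa, Zed, 4, 3770), (36, 5200, p3, qa, Zed, 4, 3770)}
π_{budget, eid} gives {(1240, 36), (140, 36), (2020, 33), (3630, 33), (3710, 33), (4870, 36), (5200, 36), (6590, 33), (8080, 33)} (15 duplicate(s) eliminated).
σ[eid = 36]: keep tuples satisfying eid = 36 → {(1240, 36), (140, 36), (4870, 36), (5200, 36)}
π_{eid, budget} gives {(36, 1240), (36, 140), (36, 4870), (36, 5200)}.

{(36, 1240), (36, 140), (36, 4870), (36, 5200)}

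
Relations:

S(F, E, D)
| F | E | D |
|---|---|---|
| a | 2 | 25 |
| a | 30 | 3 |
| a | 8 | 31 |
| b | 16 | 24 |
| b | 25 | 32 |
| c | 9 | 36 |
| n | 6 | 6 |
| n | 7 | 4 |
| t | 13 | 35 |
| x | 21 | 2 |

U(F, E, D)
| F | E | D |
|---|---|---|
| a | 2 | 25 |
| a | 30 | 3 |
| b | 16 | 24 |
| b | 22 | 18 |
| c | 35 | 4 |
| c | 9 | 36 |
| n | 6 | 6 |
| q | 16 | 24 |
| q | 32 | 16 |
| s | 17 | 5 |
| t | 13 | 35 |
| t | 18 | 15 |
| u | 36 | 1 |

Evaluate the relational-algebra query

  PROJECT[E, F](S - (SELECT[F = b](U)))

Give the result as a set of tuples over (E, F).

{(13, t), (2, a), (21, x), (25, b), (30, a), (6, n), (7, n), (8, a), (9, c)}

Selection F = b: {(b, 16, 24), (b, 22, 18)}
Set difference of the two operands is {(a, 2, 25), (a, 30, 3), (a, 8, 31), (b, 25, 32), (c, 9, 36), (n, 6, 6), (n, 7, 4), (t, 13, 35), (x, 21, 2)}.
Keep only column(s) E, F: {(13, t), (2, a), (21, x), (25, b), (30, a), (6, n), (7, n), (8, a), (9, c)}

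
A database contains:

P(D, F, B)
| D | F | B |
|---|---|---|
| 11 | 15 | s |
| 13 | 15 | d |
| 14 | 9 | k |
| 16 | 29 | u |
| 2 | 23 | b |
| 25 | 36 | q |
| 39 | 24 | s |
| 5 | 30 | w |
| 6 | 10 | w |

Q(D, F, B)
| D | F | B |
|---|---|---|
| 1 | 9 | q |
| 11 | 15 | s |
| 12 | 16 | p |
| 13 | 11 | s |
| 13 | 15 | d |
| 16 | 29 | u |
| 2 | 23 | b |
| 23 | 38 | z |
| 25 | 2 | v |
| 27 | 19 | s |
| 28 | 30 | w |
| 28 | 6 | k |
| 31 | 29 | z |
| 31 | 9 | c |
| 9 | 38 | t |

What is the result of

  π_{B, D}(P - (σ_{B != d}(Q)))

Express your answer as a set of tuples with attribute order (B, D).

Apply σ_{B != d}; surviving tuples: {(1, 9, q), (11, 15, s), (12, 16, p), (13, 11, s), (16, 29, u), (2, 23, b), (23, 38, z), (25, 2, v), (27, 19, s), (28, 30, w), (28, 6, k), (31, 29, z), (31, 9, c), (9, 38, t)}
Difference: {(11, 15, s), (13, 15, d), (14, 9, k), (16, 29, u), (2, 23, b), (25, 36, q), (39, 24, s), (5, 30, w), (6, 10, w)} with {(1, 9, q), (11, 15, s), (12, 16, p), (13, 11, s), (16, 29, u), (2, 23, b), (23, 38, z), (25, 2, v), (27, 19, s), (28, 30, w), (28, 6, k), (31, 29, z), (31, 9, c), (9, 38, t)} → {(13, 15, d), (14, 9, k), (25, 36, q), (39, 24, s), (5, 30, w), (6, 10, w)}
Projecting to B, D: {(d, 13), (k, 14), (q, 25), (s, 39), (w, 5), (w, 6)}

{(d, 13), (k, 14), (q, 25), (s, 39), (w, 5), (w, 6)}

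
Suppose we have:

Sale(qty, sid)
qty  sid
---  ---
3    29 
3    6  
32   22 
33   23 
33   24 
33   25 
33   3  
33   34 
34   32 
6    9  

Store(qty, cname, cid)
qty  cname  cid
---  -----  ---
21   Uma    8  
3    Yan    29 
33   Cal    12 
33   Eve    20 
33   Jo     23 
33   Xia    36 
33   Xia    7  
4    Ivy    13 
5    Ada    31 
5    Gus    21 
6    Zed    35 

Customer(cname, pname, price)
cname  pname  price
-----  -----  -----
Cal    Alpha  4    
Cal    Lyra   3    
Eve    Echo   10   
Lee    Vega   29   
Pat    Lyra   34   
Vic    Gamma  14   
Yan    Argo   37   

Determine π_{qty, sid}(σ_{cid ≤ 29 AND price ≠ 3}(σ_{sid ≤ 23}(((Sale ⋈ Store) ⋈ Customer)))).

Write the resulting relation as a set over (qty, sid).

{(3, 6), (33, 23), (33, 3)}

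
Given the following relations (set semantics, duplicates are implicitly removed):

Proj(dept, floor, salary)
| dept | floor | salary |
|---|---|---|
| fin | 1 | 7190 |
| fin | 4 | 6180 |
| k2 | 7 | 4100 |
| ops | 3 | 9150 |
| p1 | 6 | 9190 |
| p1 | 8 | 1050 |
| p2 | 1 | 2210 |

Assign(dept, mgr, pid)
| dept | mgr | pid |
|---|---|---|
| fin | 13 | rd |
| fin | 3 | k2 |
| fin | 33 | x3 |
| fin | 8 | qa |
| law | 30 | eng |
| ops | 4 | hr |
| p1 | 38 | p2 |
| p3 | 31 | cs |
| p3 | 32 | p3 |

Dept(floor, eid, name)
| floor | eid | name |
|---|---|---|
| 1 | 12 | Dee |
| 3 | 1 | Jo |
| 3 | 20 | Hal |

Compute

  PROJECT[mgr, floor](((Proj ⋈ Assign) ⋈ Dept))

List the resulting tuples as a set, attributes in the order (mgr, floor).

{(13, 1), (3, 1), (33, 1), (4, 3), (8, 1)}

Proj ⋈ Assign (natural join on dept): {(fin, 1, 7190, 13, rd), (fin, 1, 7190, 3, k2), (fin, 1, 7190, 33, x3), (fin, 1, 7190, 8, qa), (fin, 4, 6180, 13, rd), (fin, 4, 6180, 3, k2), (fin, 4, 6180, 33, x3), (fin, 4, 6180, 8, qa), (ops, 3, 9150, 4, hr), (p1, 6, 9190, 38, p2), (p1, 8, 1050, 38, p2)}
(Proj ⋈ Assign) ⋈ Dept (natural join on floor): {(fin, 1, 7190, 13, rd, 12, Dee), (fin, 1, 7190, 3, k2, 12, Dee), (fin, 1, 7190, 33, x3, 12, Dee), (fin, 1, 7190, 8, qa, 12, Dee), (ops, 3, 9150, 4, hr, 1, Jo), (ops, 3, 9150, 4, hr, 20, Hal)}
π_{mgr, floor} gives {(13, 1), (3, 1), (33, 1), (4, 3), (8, 1)} (1 duplicate(s) eliminated).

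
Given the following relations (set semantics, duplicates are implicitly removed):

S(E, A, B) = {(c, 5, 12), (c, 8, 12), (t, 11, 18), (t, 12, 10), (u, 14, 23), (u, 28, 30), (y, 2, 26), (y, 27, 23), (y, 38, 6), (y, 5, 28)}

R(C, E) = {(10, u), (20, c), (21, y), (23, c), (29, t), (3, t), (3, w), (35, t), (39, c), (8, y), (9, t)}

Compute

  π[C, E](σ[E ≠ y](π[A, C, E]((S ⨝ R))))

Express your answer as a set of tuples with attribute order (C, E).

Natural join on E: {(c, 5, 12, 20), (c, 5, 12, 23), (c, 5, 12, 39), (c, 8, 12, 20), (c, 8, 12, 23), (c, 8, 12, 39), (t, 11, 18, 29), (t, 11, 18, 3), (t, 11, 18, 35), (t, 11, 18, 9), (t, 12, 10, 29), (t, 12, 10, 3), (t, 12, 10, 35), (t, 12, 10, 9), (u, 14, 23, 10), (u, 28, 30, 10), (y, 2, 26, 21), (y, 2, 26, 8), (y, 27, 23, 21), (y, 27, 23, 8), (y, 38, 6, 21), (y, 38, 6, 8), (y, 5, 28, 21), (y, 5, 28, 8)}
π_{A, C, E} gives {(11, 29, t), (11, 3, t), (11, 35, t), (11, 9, t), (12, 29, t), (12, 3, t), (12, 35, t), (12, 9, t), (14, 10, u), (2, 21, y), (2, 8, y), (27, 21, y), (27, 8, y), (28, 10, u), (38, 21, y), (38, 8, y), (5, 20, c), (5, 21, y), (5, 23, c), (5, 39, c), (5, 8, y), (8, 20, c), (8, 23, c), (8, 39, c)}.
Apply σ_{E ≠ y}; surviving tuples: {(11, 29, t), (11, 3, t), (11, 35, t), (11, 9, t), (12, 29, t), (12, 3, t), (12, 35, t), (12, 9, t), (14, 10, u), (28, 10, u), (5, 20, c), (5, 23, c), (5, 39, c), (8, 20, c), (8, 23, c), (8, 39, c)}
π_{C, E} gives {(10, u), (20, c), (23, c), (29, t), (3, t), (35, t), (39, c), (9, t)} (8 duplicate(s) eliminated).

{(10, u), (20, c), (23, c), (29, t), (3, t), (35, t), (39, c), (9, t)}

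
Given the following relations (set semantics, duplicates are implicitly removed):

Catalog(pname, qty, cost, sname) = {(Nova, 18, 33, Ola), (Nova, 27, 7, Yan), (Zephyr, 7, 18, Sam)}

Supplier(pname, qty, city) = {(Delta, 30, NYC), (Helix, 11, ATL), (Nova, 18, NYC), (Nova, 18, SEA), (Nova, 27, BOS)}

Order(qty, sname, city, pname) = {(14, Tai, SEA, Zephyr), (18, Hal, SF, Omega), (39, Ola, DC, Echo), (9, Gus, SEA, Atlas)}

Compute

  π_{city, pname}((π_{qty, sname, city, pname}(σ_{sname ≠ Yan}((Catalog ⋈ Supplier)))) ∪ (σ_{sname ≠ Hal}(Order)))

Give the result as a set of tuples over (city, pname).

{(DC, Echo), (NYC, Nova), (SEA, Atlas), (SEA, Nova), (SEA, Zephyr)}

Joining Catalog and Supplier on pname, qty yields {(Nova, 18, 33, Ola, NYC), (Nova, 18, 33, Ola, SEA), (Nova, 27, 7, Yan, BOS)}.
Filtering on sname ≠ Yan leaves {(Nova, 18, 33, Ola, NYC), (Nova, 18, 33, Ola, SEA)}.
π_{qty, sname, city, pname} gives {(18, Ola, NYC, Nova), (18, Ola, SEA, Nova)}.
Filtering on sname ≠ Hal leaves {(14, Tai, SEA, Zephyr), (39, Ola, DC, Echo), (9, Gus, SEA, Atlas)}.
Set union of the two operands is {(14, Tai, SEA, Zephyr), (18, Ola, NYC, Nova), (18, Ola, SEA, Nova), (39, Ola, DC, Echo), (9, Gus, SEA, Atlas)}.
π_{city, pname} gives {(DC, Echo), (NYC, Nova), (SEA, Atlas), (SEA, Nova), (SEA, Zephyr)}.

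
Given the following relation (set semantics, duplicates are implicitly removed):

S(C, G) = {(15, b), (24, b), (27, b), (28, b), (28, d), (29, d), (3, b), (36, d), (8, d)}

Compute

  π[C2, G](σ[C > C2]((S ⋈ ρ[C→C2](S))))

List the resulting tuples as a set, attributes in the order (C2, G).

{(15, b), (24, b), (27, b), (28, d), (29, d), (3, b), (8, d)}

ρ[C→C2]: schema becomes (C2, G); tuples unchanged.
S ⋈ ρ[C→C2](S) (natural join on G): {(15, b, 15), (15, b, 24), (15, b, 27), (15, b, 28), (15, b, 3), (24, b, 15), (24, b, 24), (24, b, 27), (24, b, 28), (24, b, 3), (27, b, 15), (27, b, 24), (27, b, 27), (27, b, 28), (27, b, 3), (28, b, 15), (28, b, 24), (28, b, 27), (28, b, 28), (28, b, 3), (28, d, 28), (28, d, 29), (28, d, 36), (28, d, 8), (29, d, 28), (29, d, 29), (29, d, 36), (29, d, 8), (3, b, 15), (3, b, 24), (3, b, 27), (3, b, 28), (3, b, 3), (36, d, 28), (36, d, 29), (36, d, 36), (36, d, 8), (8, d, 28), (8, d, 29), (8, d, 36), (8, d, 8)}
Selection C > C2: {(15, b, 3), (24, b, 15), (24, b, 3), (27, b, 15), (27, b, 24), (27, b, 3), (28, b, 15), (28, b, 24), (28, b, 27), (28, b, 3), (28, d, 8), (29, d, 28), (29, d, 8), (36, d, 28), (36, d, 29), (36, d, 8)}
π_{C2, G} gives {(15, b), (24, b), (27, b), (28, d), (29, d), (3, b), (8, d)} (9 duplicate(s) eliminated).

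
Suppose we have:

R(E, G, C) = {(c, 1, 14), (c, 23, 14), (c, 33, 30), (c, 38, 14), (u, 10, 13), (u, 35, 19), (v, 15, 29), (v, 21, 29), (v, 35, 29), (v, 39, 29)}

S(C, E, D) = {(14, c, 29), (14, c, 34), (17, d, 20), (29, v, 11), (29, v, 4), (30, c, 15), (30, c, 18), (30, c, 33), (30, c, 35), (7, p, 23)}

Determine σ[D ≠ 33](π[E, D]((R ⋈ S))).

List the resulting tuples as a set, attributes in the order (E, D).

{(c, 15), (c, 18), (c, 29), (c, 34), (c, 35), (v, 11), (v, 4)}

R ⋈ S (natural join on E, C): {(c, 1, 14, 29), (c, 1, 14, 34), (c, 23, 14, 29), (c, 23, 14, 34), (c, 33, 30, 15), (c, 33, 30, 18), (c, 33, 30, 33), (c, 33, 30, 35), (c, 38, 14, 29), (c, 38, 14, 34), (v, 15, 29, 11), (v, 15, 29, 4), (v, 21, 29, 11), (v, 21, 29, 4), (v, 35, 29, 11), (v, 35, 29, 4), (v, 39, 29, 11), (v, 39, 29, 4)}
π[E, D]: project onto (E, D) (10 duplicate(s) eliminated) → {(c, 15), (c, 18), (c, 29), (c, 33), (c, 34), (c, 35), (v, 11), (v, 4)}
Filtering on D ≠ 33 leaves {(c, 15), (c, 18), (c, 29), (c, 34), (c, 35), (v, 11), (v, 4)}.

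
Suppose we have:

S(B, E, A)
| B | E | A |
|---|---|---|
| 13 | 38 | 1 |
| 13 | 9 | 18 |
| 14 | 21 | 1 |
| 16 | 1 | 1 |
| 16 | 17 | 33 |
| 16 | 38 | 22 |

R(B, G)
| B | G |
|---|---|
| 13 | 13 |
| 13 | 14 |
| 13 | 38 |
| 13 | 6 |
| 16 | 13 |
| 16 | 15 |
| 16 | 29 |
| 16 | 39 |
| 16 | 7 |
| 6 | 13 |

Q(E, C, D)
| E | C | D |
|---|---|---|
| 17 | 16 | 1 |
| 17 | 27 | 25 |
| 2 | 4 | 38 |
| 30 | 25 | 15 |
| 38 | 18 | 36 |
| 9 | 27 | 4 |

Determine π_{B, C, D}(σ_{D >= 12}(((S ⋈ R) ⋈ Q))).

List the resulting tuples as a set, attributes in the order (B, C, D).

{(13, 18, 36), (16, 18, 36), (16, 27, 25)}

Natural join on B: {(13, 38, 1, 13), (13, 38, 1, 14), (13, 38, 1, 38), (13, 38, 1, 6), (13, 9, 18, 13), (13, 9, 18, 14), (13, 9, 18, 38), (13, 9, 18, 6), (16, 1, 1, 13), (16, 1, 1, 15), (16, 1, 1, 29), (16, 1, 1, 39), (16, 1, 1, 7), (16, 17, 33, 13), (16, 17, 33, 15), (16, 17, 33, 29), (16, 17, 33, 39), (16, 17, 33, 7), (16, 38, 22, 13), (16, 38, 22, 15), (16, 38, 22, 29), (16, 38, 22, 39), (16, 38, 22, 7)}
Natural join on E: {(13, 38, 1, 13, 18, 36), (13, 38, 1, 14, 18, 36), (13, 38, 1, 38, 18, 36), (13, 38, 1, 6, 18, 36), (13, 9, 18, 13, 27, 4), (13, 9, 18, 14, 27, 4), (13, 9, 18, 38, 27, 4), (13, 9, 18, 6, 27, 4), (16, 17, 33, 13, 16, 1), (16, 17, 33, 13, 27, 25), (16, 17, 33, 15, 16, 1), (16, 17, 33, 15, 27, 25), (16, 17, 33, 29, 16, 1), (16, 17, 33, 29, 27, 25), (16, 17, 33, 39, 16, 1), (16, 17, 33, 39, 27, 25), (16, 17, 33, 7, 16, 1), (16, 17, 33, 7, 27, 25), (16, 38, 22, 13, 18, 36), (16, 38, 22, 15, 18, 36), (16, 38, 22, 29, 18, 36), (16, 38, 22, 39, 18, 36), (16, 38, 22, 7, 18, 36)}
Filtering on D >= 12 leaves {(13, 38, 1, 13, 18, 36), (13, 38, 1, 14, 18, 36), (13, 38, 1, 38, 18, 36), (13, 38, 1, 6, 18, 36), (16, 17, 33, 13, 27, 25), (16, 17, 33, 15, 27, 25), (16, 17, 33, 29, 27, 25), (16, 17, 33, 39, 27, 25), (16, 17, 33, 7, 27, 25), (16, 38, 22, 13, 18, 36), (16, 38, 22, 15, 18, 36), (16, 38, 22, 29, 18, 36), (16, 38, 22, 39, 18, 36), (16, 38, 22, 7, 18, 36)}.
π[B, C, D]: project onto (B, C, D) (11 duplicate(s) eliminated) → {(13, 18, 36), (16, 18, 36), (16, 27, 25)}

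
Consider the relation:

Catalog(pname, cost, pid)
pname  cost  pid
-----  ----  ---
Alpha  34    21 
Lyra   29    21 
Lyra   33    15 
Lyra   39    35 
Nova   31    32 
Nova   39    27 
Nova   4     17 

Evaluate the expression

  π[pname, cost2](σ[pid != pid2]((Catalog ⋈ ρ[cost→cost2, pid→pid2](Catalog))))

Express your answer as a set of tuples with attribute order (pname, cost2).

ρ[cost→cost2, pid→pid2]: schema becomes (pname, cost2, pid2); tuples unchanged.
Joining Catalog and ρ[cost→cost2, pid→pid2](Catalog) on pname yields {(Alpha, 34, 21, 34, 21), (Lyra, 29, 21, 29, 21), (Lyra, 29, 21, 33, 15), (Lyra, 29, 21, 39, 35), (Lyra, 33, 15, 29, 21), (Lyra, 33, 15, 33, 15), (Lyra, 33, 15, 39, 35), (Lyra, 39, 35, 29, 21), (Lyra, 39, 35, 33, 15), (Lyra, 39, 35, 39, 35), (Nova, 31, 32, 31, 32), (Nova, 31, 32, 39, 27), (Nova, 31, 32, 4, 17), (Nova, 39, 27, 31, 32), (Nova, 39, 27, 39, 27), (Nova, 39, 27, 4, 17), (Nova, 4, 17, 31, 32), (Nova, 4, 17, 39, 27), (Nova, 4, 17, 4, 17)}.
Apply σ_{pid != pid2}; surviving tuples: {(Lyra, 29, 21, 33, 15), (Lyra, 29, 21, 39, 35), (Lyra, 33, 15, 29, 21), (Lyra, 33, 15, 39, 35), (Lyra, 39, 35, 29, 21), (Lyra, 39, 35, 33, 15), (Nova, 31, 32, 39, 27), (Nova, 31, 32, 4, 17), (Nova, 39, 27, 31, 32), (Nova, 39, 27, 4, 17), (Nova, 4, 17, 31, 32), (Nova, 4, 17, 39, 27)}
Projecting to pname, cost2 (6 duplicate(s) eliminated): {(Lyra, 29), (Lyra, 33), (Lyra, 39), (Nova, 31), (Nova, 39), (Nova, 4)}

{(Lyra, 29), (Lyra, 33), (Lyra, 39), (Nova, 31), (Nova, 39), (Nova, 4)}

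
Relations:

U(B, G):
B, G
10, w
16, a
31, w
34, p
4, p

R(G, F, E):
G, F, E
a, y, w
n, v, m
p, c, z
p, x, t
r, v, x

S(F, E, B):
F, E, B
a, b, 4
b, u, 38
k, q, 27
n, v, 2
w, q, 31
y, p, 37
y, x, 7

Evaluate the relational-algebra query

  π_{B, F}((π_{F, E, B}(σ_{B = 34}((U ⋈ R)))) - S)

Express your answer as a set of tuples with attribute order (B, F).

Natural join on G: {(16, a, y, w), (34, p, c, z), (34, p, x, t), (4, p, c, z), (4, p, x, t)}
Selection B = 34: {(34, p, c, z), (34, p, x, t)}
π_{F, E, B} gives {(c, z, 34), (x, t, 34)}.
Set difference of the two operands is {(c, z, 34), (x, t, 34)}.
π_{B, F} gives {(34, c), (34, x)}.

{(34, c), (34, x)}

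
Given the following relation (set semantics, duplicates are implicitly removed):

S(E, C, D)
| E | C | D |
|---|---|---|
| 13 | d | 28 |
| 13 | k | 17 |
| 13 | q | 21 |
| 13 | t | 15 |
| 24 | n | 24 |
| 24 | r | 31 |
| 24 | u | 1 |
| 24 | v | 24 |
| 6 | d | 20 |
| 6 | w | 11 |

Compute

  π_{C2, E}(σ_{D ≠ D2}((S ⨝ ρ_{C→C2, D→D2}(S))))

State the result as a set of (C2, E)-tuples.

{(d, 13), (d, 6), (k, 13), (n, 24), (q, 13), (r, 24), (t, 13), (u, 24), (v, 24), (w, 6)}

ρ[C→C2, D→D2]: schema becomes (E, C2, D2); tuples unchanged.
S ⋈ ρ_{C→C2, D→D2}(S) (natural join on E): {(13, d, 28, d, 28), (13, d, 28, k, 17), (13, d, 28, q, 21), (13, d, 28, t, 15), (13, k, 17, d, 28), (13, k, 17, k, 17), (13, k, 17, q, 21), (13, k, 17, t, 15), (13, q, 21, d, 28), (13, q, 21, k, 17), (13, q, 21, q, 21), (13, q, 21, t, 15), (13, t, 15, d, 28), (13, t, 15, k, 17), (13, t, 15, q, 21), (13, t, 15, t, 15), (24, n, 24, n, 24), (24, n, 24, r, 31), (24, n, 24, u, 1), (24, n, 24, v, 24), (24, r, 31, n, 24), (24, r, 31, r, 31), (24, r, 31, u, 1), (24, r, 31, v, 24), (24, u, 1, n, 24), (24, u, 1, r, 31), (24, u, 1, u, 1), (24, u, 1, v, 24), (24, v, 24, n, 24), (24, v, 24, r, 31), (24, v, 24, u, 1), (24, v, 24, v, 24), (6, d, 20, d, 20), (6, d, 20, w, 11), (6, w, 11, d, 20), (6, w, 11, w, 11)}
Filtering on D ≠ D2 leaves {(13, d, 28, k, 17), (13, d, 28, q, 21), (13, d, 28, t, 15), (13, k, 17, d, 28), (13, k, 17, q, 21), (13, k, 17, t, 15), (13, q, 21, d, 28), (13, q, 21, k, 17), (13, q, 21, t, 15), (13, t, 15, d, 28), (13, t, 15, k, 17), (13, t, 15, q, 21), (24, n, 24, r, 31), (24, n, 24, u, 1), (24, r, 31, n, 24), (24, r, 31, u, 1), (24, r, 31, v, 24), (24, u, 1, n, 24), (24, u, 1, r, 31), (24, u, 1, v, 24), (24, v, 24, r, 31), (24, v, 24, u, 1), (6, d, 20, w, 11), (6, w, 11, d, 20)}.
π_{C2, E} gives {(d, 13), (d, 6), (k, 13), (n, 24), (q, 13), (r, 24), (t, 13), (u, 24), (v, 24), (w, 6)} (14 duplicate(s) eliminated).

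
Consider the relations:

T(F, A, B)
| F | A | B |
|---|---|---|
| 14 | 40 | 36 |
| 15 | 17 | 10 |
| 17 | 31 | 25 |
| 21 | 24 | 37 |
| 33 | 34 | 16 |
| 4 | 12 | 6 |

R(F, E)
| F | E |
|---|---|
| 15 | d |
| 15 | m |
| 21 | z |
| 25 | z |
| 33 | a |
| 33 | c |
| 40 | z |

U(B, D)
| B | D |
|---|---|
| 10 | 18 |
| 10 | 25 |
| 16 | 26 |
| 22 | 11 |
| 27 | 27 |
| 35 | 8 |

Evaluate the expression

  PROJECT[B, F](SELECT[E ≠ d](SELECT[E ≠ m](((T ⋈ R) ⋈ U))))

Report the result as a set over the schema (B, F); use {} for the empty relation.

{(16, 33)}

Joining T and R on F yields {(15, 17, 10, d), (15, 17, 10, m), (21, 24, 37, z), (33, 34, 16, a), (33, 34, 16, c)}.
Joining (T ⋈ R) and U on B yields {(15, 17, 10, d, 18), (15, 17, 10, d, 25), (15, 17, 10, m, 18), (15, 17, 10, m, 25), (33, 34, 16, a, 26), (33, 34, 16, c, 26)}.
Apply σ_{E ≠ m}; surviving tuples: {(15, 17, 10, d, 18), (15, 17, 10, d, 25), (33, 34, 16, a, 26), (33, 34, 16, c, 26)}
Apply σ_{E ≠ d}; surviving tuples: {(33, 34, 16, a, 26), (33, 34, 16, c, 26)}
π[B, F]: project onto (B, F) (1 duplicate(s) eliminated) → {(16, 33)}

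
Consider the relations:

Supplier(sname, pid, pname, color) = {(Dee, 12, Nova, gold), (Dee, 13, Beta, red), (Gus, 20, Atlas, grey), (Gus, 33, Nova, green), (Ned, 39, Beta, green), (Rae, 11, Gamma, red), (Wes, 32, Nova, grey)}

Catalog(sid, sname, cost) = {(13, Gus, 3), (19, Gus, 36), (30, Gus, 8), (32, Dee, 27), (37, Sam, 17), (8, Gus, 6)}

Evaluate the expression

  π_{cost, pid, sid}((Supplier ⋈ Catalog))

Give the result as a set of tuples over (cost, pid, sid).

Joining Supplier and Catalog on sname yields {(Dee, 12, Nova, gold, 32, 27), (Dee, 13, Beta, red, 32, 27), (Gus, 20, Atlas, grey, 13, 3), (Gus, 20, Atlas, grey, 19, 36), (Gus, 20, Atlas, grey, 30, 8), (Gus, 20, Atlas, grey, 8, 6), (Gus, 33, Nova, green, 13, 3), (Gus, 33, Nova, green, 19, 36), (Gus, 33, Nova, green, 30, 8), (Gus, 33, Nova, green, 8, 6)}.
π_{cost, pid, sid} gives {(27, 12, 32), (27, 13, 32), (3, 20, 13), (3, 33, 13), (36, 20, 19), (36, 33, 19), (6, 20, 8), (6, 33, 8), (8, 20, 30), (8, 33, 30)}.

{(27, 12, 32), (27, 13, 32), (3, 20, 13), (3, 33, 13), (36, 20, 19), (36, 33, 19), (6, 20, 8), (6, 33, 8), (8, 20, 30), (8, 33, 30)}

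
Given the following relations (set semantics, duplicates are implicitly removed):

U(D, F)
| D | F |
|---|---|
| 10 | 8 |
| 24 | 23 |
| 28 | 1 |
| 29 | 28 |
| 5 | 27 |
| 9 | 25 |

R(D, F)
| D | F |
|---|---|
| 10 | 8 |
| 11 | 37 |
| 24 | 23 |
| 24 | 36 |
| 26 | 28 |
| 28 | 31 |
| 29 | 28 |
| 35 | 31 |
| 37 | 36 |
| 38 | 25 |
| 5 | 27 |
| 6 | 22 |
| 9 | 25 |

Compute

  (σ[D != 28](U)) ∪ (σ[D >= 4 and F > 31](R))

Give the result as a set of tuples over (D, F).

σ[D != 28]: keep tuples satisfying D != 28 → {(10, 8), (24, 23), (29, 28), (5, 27), (9, 25)}
σ[D >= 4 and F > 31]: keep tuples satisfying D >= 4 and F > 31 → {(11, 37), (24, 36), (37, 36)}
Taking the union: {(10, 8), (11, 37), (24, 23), (24, 36), (29, 28), (37, 36), (5, 27), (9, 25)}

{(10, 8), (11, 37), (24, 23), (24, 36), (29, 28), (37, 36), (5, 27), (9, 25)}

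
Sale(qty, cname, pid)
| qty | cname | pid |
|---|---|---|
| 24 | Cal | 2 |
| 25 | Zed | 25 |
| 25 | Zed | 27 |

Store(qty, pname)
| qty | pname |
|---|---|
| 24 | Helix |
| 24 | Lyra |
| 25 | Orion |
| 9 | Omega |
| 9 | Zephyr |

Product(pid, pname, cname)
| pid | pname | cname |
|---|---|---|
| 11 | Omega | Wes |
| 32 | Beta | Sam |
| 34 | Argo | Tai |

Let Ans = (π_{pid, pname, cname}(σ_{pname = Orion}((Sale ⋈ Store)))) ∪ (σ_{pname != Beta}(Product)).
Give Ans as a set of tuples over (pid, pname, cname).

{(11, Omega, Wes), (25, Orion, Zed), (27, Orion, Zed), (34, Argo, Tai)}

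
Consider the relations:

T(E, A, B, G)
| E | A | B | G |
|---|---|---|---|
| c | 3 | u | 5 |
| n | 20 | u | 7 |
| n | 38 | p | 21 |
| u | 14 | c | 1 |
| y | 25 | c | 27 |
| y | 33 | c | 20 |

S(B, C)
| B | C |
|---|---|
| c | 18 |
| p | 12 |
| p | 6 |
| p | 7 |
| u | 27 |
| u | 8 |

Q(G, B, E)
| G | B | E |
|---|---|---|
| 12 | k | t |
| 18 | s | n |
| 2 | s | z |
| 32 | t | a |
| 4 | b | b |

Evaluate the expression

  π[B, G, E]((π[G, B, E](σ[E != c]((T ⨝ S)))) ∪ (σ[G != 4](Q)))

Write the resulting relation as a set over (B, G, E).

Joining T and S on B yields {(c, 3, u, 5, 27), (c, 3, u, 5, 8), (n, 20, u, 7, 27), (n, 20, u, 7, 8), (n, 38, p, 21, 12), (n, 38, p, 21, 6), (n, 38, p, 21, 7), (u, 14, c, 1, 18), (y, 25, c, 27, 18), (y, 33, c, 20, 18)}.
σ[E != c]: keep tuples satisfying E != c → {(n, 20, u, 7, 27), (n, 20, u, 7, 8), (n, 38, p, 21, 12), (n, 38, p, 21, 6), (n, 38, p, 21, 7), (u, 14, c, 1, 18), (y, 25, c, 27, 18), (y, 33, c, 20, 18)}
Keep only column(s) G, B, E (3 duplicate(s) eliminated): {(1, c, u), (20, c, y), (21, p, n), (27, c, y), (7, u, n)}
σ[G != 4]: keep tuples satisfying G != 4 → {(12, k, t), (18, s, n), (2, s, z), (32, t, a)}
Set union of the two operands is {(1, c, u), (12, k, t), (18, s, n), (2, s, z), (20, c, y), (21, p, n), (27, c, y), (32, t, a), (7, u, n)}.
Keep only column(s) B, G, E: {(c, 1, u), (c, 20, y), (c, 27, y), (k, 12, t), (p, 21, n), (s, 18, n), (s, 2, z), (t, 32, a), (u, 7, n)}

{(c, 1, u), (c, 20, y), (c, 27, y), (k, 12, t), (p, 21, n), (s, 18, n), (s, 2, z), (t, 32, a), (u, 7, n)}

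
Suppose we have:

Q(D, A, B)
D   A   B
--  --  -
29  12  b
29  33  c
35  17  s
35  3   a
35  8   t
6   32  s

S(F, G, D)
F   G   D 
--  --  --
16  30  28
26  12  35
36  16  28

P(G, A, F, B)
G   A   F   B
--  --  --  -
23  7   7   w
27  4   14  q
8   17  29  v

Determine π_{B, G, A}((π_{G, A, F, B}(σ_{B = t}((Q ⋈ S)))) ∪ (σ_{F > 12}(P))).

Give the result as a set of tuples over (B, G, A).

{(q, 27, 4), (t, 12, 8), (v, 8, 17)}

Natural join on D: {(35, 17, s, 26, 12), (35, 3, a, 26, 12), (35, 8, t, 26, 12)}
σ[B = t]: keep tuples satisfying B = t → {(35, 8, t, 26, 12)}
Projecting to G, A, F, B: {(12, 8, 26, t)}
σ[F > 12]: keep tuples satisfying F > 12 → {(27, 4, 14, q), (8, 17, 29, v)}
Union: {(12, 8, 26, t)} with {(27, 4, 14, q), (8, 17, 29, v)} → {(12, 8, 26, t), (27, 4, 14, q), (8, 17, 29, v)}
Projecting to B, G, A: {(q, 27, 4), (t, 12, 8), (v, 8, 17)}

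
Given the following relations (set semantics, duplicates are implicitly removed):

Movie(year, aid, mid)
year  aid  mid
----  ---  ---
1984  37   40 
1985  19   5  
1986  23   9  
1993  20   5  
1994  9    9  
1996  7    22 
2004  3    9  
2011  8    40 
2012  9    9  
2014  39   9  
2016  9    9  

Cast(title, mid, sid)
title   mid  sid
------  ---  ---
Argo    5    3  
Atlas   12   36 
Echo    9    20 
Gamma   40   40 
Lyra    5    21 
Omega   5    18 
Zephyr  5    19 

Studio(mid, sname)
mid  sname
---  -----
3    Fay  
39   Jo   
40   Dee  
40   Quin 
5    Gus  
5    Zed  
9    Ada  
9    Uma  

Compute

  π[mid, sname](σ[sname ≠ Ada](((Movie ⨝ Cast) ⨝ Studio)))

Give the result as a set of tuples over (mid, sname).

{(40, Dee), (40, Quin), (5, Gus), (5, Zed), (9, Uma)}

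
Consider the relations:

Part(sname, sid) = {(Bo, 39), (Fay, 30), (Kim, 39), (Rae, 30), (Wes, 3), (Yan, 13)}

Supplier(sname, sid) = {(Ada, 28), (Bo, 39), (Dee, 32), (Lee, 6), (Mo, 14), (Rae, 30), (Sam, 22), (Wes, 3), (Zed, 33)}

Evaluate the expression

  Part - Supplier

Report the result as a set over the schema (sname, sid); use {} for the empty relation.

{(Fay, 30), (Kim, 39), (Yan, 13)}

Taking the difference: {(Fay, 30), (Kim, 39), (Yan, 13)}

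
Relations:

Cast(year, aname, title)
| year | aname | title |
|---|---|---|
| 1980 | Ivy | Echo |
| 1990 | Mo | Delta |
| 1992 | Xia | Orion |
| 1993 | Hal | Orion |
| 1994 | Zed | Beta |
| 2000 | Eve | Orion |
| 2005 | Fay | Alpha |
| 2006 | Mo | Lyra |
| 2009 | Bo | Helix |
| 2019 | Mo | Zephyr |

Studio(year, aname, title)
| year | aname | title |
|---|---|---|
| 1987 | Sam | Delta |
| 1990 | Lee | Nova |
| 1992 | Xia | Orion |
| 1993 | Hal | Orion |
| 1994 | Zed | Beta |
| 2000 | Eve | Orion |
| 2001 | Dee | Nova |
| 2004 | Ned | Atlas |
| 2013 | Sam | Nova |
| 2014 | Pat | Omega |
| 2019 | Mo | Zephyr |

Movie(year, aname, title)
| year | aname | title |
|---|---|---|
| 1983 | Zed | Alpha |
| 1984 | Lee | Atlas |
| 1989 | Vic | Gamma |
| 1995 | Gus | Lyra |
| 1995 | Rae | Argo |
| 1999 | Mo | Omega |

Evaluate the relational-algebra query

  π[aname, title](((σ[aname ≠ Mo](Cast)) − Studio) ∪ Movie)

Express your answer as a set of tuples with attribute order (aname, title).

{(Bo, Helix), (Fay, Alpha), (Gus, Lyra), (Ivy, Echo), (Lee, Atlas), (Mo, Omega), (Rae, Argo), (Vic, Gamma), (Zed, Alpha)}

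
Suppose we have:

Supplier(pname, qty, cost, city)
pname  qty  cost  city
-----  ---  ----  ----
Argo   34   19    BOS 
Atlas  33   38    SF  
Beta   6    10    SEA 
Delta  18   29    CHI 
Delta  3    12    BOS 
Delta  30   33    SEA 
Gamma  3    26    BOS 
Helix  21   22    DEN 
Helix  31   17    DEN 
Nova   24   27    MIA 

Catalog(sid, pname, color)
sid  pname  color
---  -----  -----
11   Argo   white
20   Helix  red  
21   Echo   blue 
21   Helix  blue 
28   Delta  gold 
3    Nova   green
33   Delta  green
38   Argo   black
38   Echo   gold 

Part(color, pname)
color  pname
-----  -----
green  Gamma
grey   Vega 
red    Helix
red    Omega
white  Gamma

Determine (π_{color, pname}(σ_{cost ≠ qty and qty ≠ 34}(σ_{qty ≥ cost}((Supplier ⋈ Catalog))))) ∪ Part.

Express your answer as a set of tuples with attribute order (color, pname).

Joining Supplier and Catalog on pname yields {(Argo, 34, 19, BOS, 11, white), (Argo, 34, 19, BOS, 38, black), (Delta, 18, 29, CHI, 28, gold), (Delta, 18, 29, CHI, 33, green), (Delta, 3, 12, BOS, 28, gold), (Delta, 3, 12, BOS, 33, green), (Delta, 30, 33, SEA, 28, gold), (Delta, 30, 33, SEA, 33, green), (Helix, 21, 22, DEN, 20, red), (Helix, 21, 22, DEN, 21, blue), (Helix, 31, 17, DEN, 20, red), (Helix, 31, 17, DEN, 21, blue), (Nova, 24, 27, MIA, 3, green)}.
Selection qty ≥ cost: {(Argo, 34, 19, BOS, 11, white), (Argo, 34, 19, BOS, 38, black), (Helix, 31, 17, DEN, 20, red), (Helix, 31, 17, DEN, 21, blue)}
Selection cost ≠ qty and qty ≠ 34: {(Helix, 31, 17, DEN, 20, red), (Helix, 31, 17, DEN, 21, blue)}
Projecting to color, pname: {(blue, Helix), (red, Helix)}
Set union of the two operands is {(blue, Helix), (green, Gamma), (grey, Vega), (red, Helix), (red, Omega), (white, Gamma)}.

{(blue, Helix), (green, Gamma), (grey, Vega), (red, Helix), (red, Omega), (white, Gamma)}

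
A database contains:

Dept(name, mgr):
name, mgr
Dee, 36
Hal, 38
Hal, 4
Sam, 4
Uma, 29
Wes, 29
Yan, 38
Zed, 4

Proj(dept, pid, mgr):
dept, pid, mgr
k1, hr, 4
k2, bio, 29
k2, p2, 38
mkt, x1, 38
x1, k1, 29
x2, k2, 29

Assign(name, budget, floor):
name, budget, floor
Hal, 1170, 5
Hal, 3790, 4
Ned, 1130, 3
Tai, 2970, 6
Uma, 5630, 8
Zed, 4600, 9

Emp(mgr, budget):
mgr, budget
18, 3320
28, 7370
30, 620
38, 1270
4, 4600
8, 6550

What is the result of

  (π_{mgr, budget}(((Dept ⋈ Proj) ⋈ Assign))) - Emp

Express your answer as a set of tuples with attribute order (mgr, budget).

Dept ⋈ Proj (natural join on mgr): {(Hal, 38, k2, p2), (Hal, 38, mkt, x1), (Hal, 4, k1, hr), (Sam, 4, k1, hr), (Uma, 29, k2, bio), (Uma, 29, x1, k1), (Uma, 29, x2, k2), (Wes, 29, k2, bio), (Wes, 29, x1, k1), (Wes, 29, x2, k2), (Yan, 38, k2, p2), (Yan, 38, mkt, x1), (Zed, 4, k1, hr)}
(Dept ⋈ Proj) ⋈ Assign (natural join on name): {(Hal, 38, k2, p2, 1170, 5), (Hal, 38, k2, p2, 3790, 4), (Hal, 38, mkt, x1, 1170, 5), (Hal, 38, mkt, x1, 3790, 4), (Hal, 4, k1, hr, 1170, 5), (Hal, 4, k1, hr, 3790, 4), (Uma, 29, k2, bio, 5630, 8), (Uma, 29, x1, k1, 5630, 8), (Uma, 29, x2, k2, 5630, 8), (Zed, 4, k1, hr, 4600, 9)}
π[mgr, budget]: project onto (mgr, budget) (4 duplicate(s) eliminated) → {(29, 5630), (38, 1170), (38, 3790), (4, 1170), (4, 3790), (4, 4600)}
Set difference of the two operands is {(29, 5630), (38, 1170), (38, 3790), (4, 1170), (4, 3790)}.

{(29, 5630), (38, 1170), (38, 3790), (4, 1170), (4, 3790)}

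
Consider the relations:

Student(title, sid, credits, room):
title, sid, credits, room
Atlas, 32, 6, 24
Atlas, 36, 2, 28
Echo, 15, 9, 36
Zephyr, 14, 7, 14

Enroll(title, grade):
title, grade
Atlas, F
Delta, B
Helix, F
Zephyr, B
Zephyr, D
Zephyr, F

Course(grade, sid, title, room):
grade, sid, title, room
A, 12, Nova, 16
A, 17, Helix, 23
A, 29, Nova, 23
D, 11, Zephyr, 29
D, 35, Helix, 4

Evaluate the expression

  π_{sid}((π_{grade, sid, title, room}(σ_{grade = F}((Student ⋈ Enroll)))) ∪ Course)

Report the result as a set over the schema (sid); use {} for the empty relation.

Student ⋈ Enroll (natural join on title): {(Atlas, 32, 6, 24, F), (Atlas, 36, 2, 28, F), (Zephyr, 14, 7, 14, B), (Zephyr, 14, 7, 14, D), (Zephyr, 14, 7, 14, F)}
Apply σ_{grade = F}; surviving tuples: {(Atlas, 32, 6, 24, F), (Atlas, 36, 2, 28, F), (Zephyr, 14, 7, 14, F)}
π_{grade, sid, title, room} gives {(F, 14, Zephyr, 14), (F, 32, Atlas, 24), (F, 36, Atlas, 28)}.
Taking the union: {(A, 12, Nova, 16), (A, 17, Helix, 23), (A, 29, Nova, 23), (D, 11, Zephyr, 29), (D, 35, Helix, 4), (F, 14, Zephyr, 14), (F, 32, Atlas, 24), (F, 36, Atlas, 28)}
π_{sid} gives {11, 12, 14, 17, 29, 32, 35, 36}.

{11, 12, 14, 17, 29, 32, 35, 36}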